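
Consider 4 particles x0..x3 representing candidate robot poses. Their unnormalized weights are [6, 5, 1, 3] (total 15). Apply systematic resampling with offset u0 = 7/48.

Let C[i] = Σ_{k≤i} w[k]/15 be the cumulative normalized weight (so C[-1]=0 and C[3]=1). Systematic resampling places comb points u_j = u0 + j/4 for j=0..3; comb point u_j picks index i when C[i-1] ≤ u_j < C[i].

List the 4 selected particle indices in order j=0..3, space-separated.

0 0 1 3

C = [2/5, 11/15, 4/5, 1]
j=0: u_0=7/48 ∈ [0, 2/5) → index 0
j=1: u_1=19/48 ∈ [0, 2/5) → index 0
j=2: u_2=31/48 ∈ [2/5, 11/15) → index 1
j=3: u_3=43/48 ∈ [4/5, 1) → index 3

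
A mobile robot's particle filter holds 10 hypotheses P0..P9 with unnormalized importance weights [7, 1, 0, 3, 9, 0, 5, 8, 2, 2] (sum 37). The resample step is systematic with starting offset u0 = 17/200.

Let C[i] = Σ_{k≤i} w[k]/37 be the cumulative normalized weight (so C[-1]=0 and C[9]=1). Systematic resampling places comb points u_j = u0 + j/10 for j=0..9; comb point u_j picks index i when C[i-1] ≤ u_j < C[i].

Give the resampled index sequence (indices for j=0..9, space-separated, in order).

0 0 3 4 4 6 7 7 7 9

C = [7/37, 8/37, 8/37, 11/37, 20/37, 20/37, 25/37, 33/37, 35/37, 1]
j=0: u_0=17/200 ∈ [0, 7/37) → index 0
j=1: u_1=37/200 ∈ [0, 7/37) → index 0
j=2: u_2=57/200 ∈ [8/37, 11/37) → index 3
j=3: u_3=77/200 ∈ [11/37, 20/37) → index 4
j=4: u_4=97/200 ∈ [11/37, 20/37) → index 4
j=5: u_5=117/200 ∈ [20/37, 25/37) → index 6
j=6: u_6=137/200 ∈ [25/37, 33/37) → index 7
j=7: u_7=157/200 ∈ [25/37, 33/37) → index 7
j=8: u_8=177/200 ∈ [25/37, 33/37) → index 7
j=9: u_9=197/200 ∈ [35/37, 1) → index 9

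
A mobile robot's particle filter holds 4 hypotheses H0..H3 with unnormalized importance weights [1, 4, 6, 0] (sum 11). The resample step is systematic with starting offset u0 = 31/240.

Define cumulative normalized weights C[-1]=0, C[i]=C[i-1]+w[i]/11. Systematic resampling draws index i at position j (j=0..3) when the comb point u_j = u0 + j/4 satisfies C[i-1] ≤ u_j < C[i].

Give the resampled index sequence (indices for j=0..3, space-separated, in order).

1 1 2 2

C = [1/11, 5/11, 1, 1]
j=0: u_0=31/240 ∈ [1/11, 5/11) → index 1
j=1: u_1=91/240 ∈ [1/11, 5/11) → index 1
j=2: u_2=151/240 ∈ [5/11, 1) → index 2
j=3: u_3=211/240 ∈ [5/11, 1) → index 2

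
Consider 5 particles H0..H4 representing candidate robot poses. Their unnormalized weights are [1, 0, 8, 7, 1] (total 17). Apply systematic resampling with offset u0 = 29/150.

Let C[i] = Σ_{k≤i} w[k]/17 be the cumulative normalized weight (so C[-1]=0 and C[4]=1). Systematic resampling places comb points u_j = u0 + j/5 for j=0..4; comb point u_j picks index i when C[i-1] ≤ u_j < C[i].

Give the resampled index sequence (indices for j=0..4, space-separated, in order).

2 2 3 3 4

C = [1/17, 1/17, 9/17, 16/17, 1]
j=0: u_0=29/150 ∈ [1/17, 9/17) → index 2
j=1: u_1=59/150 ∈ [1/17, 9/17) → index 2
j=2: u_2=89/150 ∈ [9/17, 16/17) → index 3
j=3: u_3=119/150 ∈ [9/17, 16/17) → index 3
j=4: u_4=149/150 ∈ [16/17, 1) → index 4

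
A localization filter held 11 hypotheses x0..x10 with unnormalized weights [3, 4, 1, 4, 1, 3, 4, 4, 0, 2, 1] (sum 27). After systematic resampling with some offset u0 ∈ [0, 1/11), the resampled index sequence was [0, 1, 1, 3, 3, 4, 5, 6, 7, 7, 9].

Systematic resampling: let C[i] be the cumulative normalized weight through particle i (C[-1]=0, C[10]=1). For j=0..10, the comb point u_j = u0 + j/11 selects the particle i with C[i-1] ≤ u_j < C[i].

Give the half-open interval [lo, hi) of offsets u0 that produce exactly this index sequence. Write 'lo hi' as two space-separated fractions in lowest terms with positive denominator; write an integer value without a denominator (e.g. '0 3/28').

C = [1/9, 7/27, 8/27, 4/9, 13/27, 16/27, 20/27, 8/9, 8/9, 26/27, 1]
j=0 picked index 0: u0 ∈ [0, 1/9)
j=1 picked index 1: u0 ∈ [2/99, 50/297)
j=2 picked index 1: u0 ∈ [-7/99, 23/297)
j=3 picked index 3: u0 ∈ [7/297, 17/99)
j=4 picked index 3: u0 ∈ [-20/297, 8/99)
j=5 picked index 4: u0 ∈ [-1/99, 8/297)
j=6 picked index 5: u0 ∈ [-19/297, 14/297)
j=7 picked index 6: u0 ∈ [-13/297, 31/297)
j=8 picked index 7: u0 ∈ [4/297, 16/99)
j=9 picked index 7: u0 ∈ [-23/297, 7/99)
j=10 picked index 9: u0 ∈ [-2/99, 16/297)
intersection: [7/297, 8/297)

7/297 8/297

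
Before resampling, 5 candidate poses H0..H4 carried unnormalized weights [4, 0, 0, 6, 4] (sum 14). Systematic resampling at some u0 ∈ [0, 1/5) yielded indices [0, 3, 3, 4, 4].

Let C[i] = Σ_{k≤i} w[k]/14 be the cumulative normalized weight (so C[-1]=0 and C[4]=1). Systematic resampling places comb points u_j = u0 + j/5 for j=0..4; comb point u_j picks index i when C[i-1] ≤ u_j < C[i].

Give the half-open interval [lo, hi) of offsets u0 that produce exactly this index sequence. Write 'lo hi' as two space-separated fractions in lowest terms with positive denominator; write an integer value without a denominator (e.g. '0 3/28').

4/35 1/5

C = [2/7, 2/7, 2/7, 5/7, 1]
j=0 picked index 0: u0 ∈ [0, 2/7)
j=1 picked index 3: u0 ∈ [3/35, 18/35)
j=2 picked index 3: u0 ∈ [-4/35, 11/35)
j=3 picked index 4: u0 ∈ [4/35, 2/5)
j=4 picked index 4: u0 ∈ [-3/35, 1/5)
intersection: [4/35, 1/5)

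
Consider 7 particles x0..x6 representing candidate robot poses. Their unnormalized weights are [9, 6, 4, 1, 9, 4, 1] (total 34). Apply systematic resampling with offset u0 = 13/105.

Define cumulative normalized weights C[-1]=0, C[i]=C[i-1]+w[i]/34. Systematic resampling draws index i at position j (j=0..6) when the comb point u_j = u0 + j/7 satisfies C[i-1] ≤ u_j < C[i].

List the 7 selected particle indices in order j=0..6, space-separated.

C = [9/34, 15/34, 19/34, 10/17, 29/34, 33/34, 1]
j=0: u_0=13/105 ∈ [0, 9/34) → index 0
j=1: u_1=4/15 ∈ [9/34, 15/34) → index 1
j=2: u_2=43/105 ∈ [9/34, 15/34) → index 1
j=3: u_3=58/105 ∈ [15/34, 19/34) → index 2
j=4: u_4=73/105 ∈ [10/17, 29/34) → index 4
j=5: u_5=88/105 ∈ [10/17, 29/34) → index 4
j=6: u_6=103/105 ∈ [33/34, 1) → index 6

0 1 1 2 4 4 6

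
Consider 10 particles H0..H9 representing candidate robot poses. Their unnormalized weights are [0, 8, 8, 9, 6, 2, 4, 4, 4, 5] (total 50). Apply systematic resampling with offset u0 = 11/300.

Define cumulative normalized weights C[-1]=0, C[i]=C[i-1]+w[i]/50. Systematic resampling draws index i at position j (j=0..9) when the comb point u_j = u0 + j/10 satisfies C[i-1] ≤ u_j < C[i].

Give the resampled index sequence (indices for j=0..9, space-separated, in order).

1 1 2 3 3 4 5 6 8 9

C = [0, 4/25, 8/25, 1/2, 31/50, 33/50, 37/50, 41/50, 9/10, 1]
j=0: u_0=11/300 ∈ [0, 4/25) → index 1
j=1: u_1=41/300 ∈ [0, 4/25) → index 1
j=2: u_2=71/300 ∈ [4/25, 8/25) → index 2
j=3: u_3=101/300 ∈ [8/25, 1/2) → index 3
j=4: u_4=131/300 ∈ [8/25, 1/2) → index 3
j=5: u_5=161/300 ∈ [1/2, 31/50) → index 4
j=6: u_6=191/300 ∈ [31/50, 33/50) → index 5
j=7: u_7=221/300 ∈ [33/50, 37/50) → index 6
j=8: u_8=251/300 ∈ [41/50, 9/10) → index 8
j=9: u_9=281/300 ∈ [9/10, 1) → index 9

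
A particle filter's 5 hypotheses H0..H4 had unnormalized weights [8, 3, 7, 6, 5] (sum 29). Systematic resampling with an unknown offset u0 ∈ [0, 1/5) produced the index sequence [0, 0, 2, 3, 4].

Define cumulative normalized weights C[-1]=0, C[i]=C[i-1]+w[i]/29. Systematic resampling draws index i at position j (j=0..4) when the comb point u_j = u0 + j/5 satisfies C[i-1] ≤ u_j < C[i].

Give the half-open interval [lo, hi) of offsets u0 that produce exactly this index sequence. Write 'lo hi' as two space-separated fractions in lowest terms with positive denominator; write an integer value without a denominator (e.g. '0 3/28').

C = [8/29, 11/29, 18/29, 24/29, 1]
j=0 picked index 0: u0 ∈ [0, 8/29)
j=1 picked index 0: u0 ∈ [-1/5, 11/145)
j=2 picked index 2: u0 ∈ [-3/145, 32/145)
j=3 picked index 3: u0 ∈ [3/145, 33/145)
j=4 picked index 4: u0 ∈ [4/145, 1/5)
intersection: [4/145, 11/145)

4/145 11/145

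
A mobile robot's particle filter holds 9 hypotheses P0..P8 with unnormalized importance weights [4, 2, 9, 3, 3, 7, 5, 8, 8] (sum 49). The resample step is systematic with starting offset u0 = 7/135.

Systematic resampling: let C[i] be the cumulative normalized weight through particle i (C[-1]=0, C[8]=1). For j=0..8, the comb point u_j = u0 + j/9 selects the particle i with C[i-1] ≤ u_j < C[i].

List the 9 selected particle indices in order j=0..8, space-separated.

C = [4/49, 6/49, 15/49, 18/49, 3/7, 4/7, 33/49, 41/49, 1]
j=0: u_0=7/135 ∈ [0, 4/49) → index 0
j=1: u_1=22/135 ∈ [6/49, 15/49) → index 2
j=2: u_2=37/135 ∈ [6/49, 15/49) → index 2
j=3: u_3=52/135 ∈ [18/49, 3/7) → index 4
j=4: u_4=67/135 ∈ [3/7, 4/7) → index 5
j=5: u_5=82/135 ∈ [4/7, 33/49) → index 6
j=6: u_6=97/135 ∈ [33/49, 41/49) → index 7
j=7: u_7=112/135 ∈ [33/49, 41/49) → index 7
j=8: u_8=127/135 ∈ [41/49, 1) → index 8

0 2 2 4 5 6 7 7 8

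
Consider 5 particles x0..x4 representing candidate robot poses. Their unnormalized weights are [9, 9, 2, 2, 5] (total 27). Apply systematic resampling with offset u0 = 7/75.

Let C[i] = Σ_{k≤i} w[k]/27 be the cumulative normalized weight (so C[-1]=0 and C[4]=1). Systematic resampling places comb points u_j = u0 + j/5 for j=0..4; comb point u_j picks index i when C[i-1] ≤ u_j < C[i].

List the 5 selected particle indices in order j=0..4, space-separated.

0 0 1 2 4

C = [1/3, 2/3, 20/27, 22/27, 1]
j=0: u_0=7/75 ∈ [0, 1/3) → index 0
j=1: u_1=22/75 ∈ [0, 1/3) → index 0
j=2: u_2=37/75 ∈ [1/3, 2/3) → index 1
j=3: u_3=52/75 ∈ [2/3, 20/27) → index 2
j=4: u_4=67/75 ∈ [22/27, 1) → index 4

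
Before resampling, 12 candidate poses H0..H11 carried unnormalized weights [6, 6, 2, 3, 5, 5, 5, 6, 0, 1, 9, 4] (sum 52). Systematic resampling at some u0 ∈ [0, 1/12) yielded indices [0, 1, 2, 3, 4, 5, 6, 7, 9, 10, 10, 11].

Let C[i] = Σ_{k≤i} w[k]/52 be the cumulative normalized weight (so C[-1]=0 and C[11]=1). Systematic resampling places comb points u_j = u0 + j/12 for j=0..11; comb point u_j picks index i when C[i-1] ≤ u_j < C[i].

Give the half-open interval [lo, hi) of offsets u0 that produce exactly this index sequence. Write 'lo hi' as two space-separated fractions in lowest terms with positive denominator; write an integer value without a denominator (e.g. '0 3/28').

C = [3/26, 3/13, 7/26, 17/52, 11/26, 27/52, 8/13, 19/26, 19/26, 3/4, 12/13, 1]
j=0 picked index 0: u0 ∈ [0, 3/26)
j=1 picked index 1: u0 ∈ [5/156, 23/156)
j=2 picked index 2: u0 ∈ [5/78, 4/39)
j=3 picked index 3: u0 ∈ [1/52, 1/13)
j=4 picked index 4: u0 ∈ [-1/156, 7/78)
j=5 picked index 5: u0 ∈ [1/156, 4/39)
j=6 picked index 6: u0 ∈ [1/52, 3/26)
j=7 picked index 7: u0 ∈ [5/156, 23/156)
j=8 picked index 9: u0 ∈ [5/78, 1/12)
j=9 picked index 10: u0 ∈ [0, 9/52)
j=10 picked index 10: u0 ∈ [-1/12, 7/78)
j=11 picked index 11: u0 ∈ [1/156, 1/12)
intersection: [5/78, 1/13)

5/78 1/13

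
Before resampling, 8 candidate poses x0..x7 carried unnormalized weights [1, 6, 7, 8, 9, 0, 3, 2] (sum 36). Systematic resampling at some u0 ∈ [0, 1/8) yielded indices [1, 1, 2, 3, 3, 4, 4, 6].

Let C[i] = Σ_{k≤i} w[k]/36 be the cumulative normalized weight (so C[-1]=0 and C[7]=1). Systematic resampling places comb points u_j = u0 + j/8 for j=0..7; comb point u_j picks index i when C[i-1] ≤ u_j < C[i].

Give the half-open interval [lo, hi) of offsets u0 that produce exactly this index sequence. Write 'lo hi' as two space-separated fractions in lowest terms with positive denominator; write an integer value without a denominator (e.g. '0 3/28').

C = [1/36, 7/36, 7/18, 11/18, 31/36, 31/36, 17/18, 1]
j=0 picked index 1: u0 ∈ [1/36, 7/36)
j=1 picked index 1: u0 ∈ [-7/72, 5/72)
j=2 picked index 2: u0 ∈ [-1/18, 5/36)
j=3 picked index 3: u0 ∈ [1/72, 17/72)
j=4 picked index 3: u0 ∈ [-1/9, 1/9)
j=5 picked index 4: u0 ∈ [-1/72, 17/72)
j=6 picked index 4: u0 ∈ [-5/36, 1/9)
j=7 picked index 6: u0 ∈ [-1/72, 5/72)
intersection: [1/36, 5/72)

1/36 5/72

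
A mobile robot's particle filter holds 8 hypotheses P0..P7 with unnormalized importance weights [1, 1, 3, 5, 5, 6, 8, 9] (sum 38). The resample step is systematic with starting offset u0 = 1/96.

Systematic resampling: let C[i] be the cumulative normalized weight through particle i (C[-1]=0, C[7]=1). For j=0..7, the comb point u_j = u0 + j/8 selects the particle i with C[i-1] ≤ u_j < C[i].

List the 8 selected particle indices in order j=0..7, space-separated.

0 3 3 4 5 6 6 7

C = [1/38, 1/19, 5/38, 5/19, 15/38, 21/38, 29/38, 1]
j=0: u_0=1/96 ∈ [0, 1/38) → index 0
j=1: u_1=13/96 ∈ [5/38, 5/19) → index 3
j=2: u_2=25/96 ∈ [5/38, 5/19) → index 3
j=3: u_3=37/96 ∈ [5/19, 15/38) → index 4
j=4: u_4=49/96 ∈ [15/38, 21/38) → index 5
j=5: u_5=61/96 ∈ [21/38, 29/38) → index 6
j=6: u_6=73/96 ∈ [21/38, 29/38) → index 6
j=7: u_7=85/96 ∈ [29/38, 1) → index 7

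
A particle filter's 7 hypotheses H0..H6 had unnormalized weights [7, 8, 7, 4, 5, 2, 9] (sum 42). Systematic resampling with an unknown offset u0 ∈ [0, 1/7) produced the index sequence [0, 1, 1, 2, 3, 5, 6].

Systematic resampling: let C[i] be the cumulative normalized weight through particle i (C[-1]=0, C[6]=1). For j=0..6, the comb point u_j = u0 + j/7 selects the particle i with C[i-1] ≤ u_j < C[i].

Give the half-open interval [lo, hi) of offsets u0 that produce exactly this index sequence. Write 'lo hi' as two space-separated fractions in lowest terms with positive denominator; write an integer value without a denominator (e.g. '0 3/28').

1/42 1/21

C = [1/6, 5/14, 11/21, 13/21, 31/42, 11/14, 1]
j=0 picked index 0: u0 ∈ [0, 1/6)
j=1 picked index 1: u0 ∈ [1/42, 3/14)
j=2 picked index 1: u0 ∈ [-5/42, 1/14)
j=3 picked index 2: u0 ∈ [-1/14, 2/21)
j=4 picked index 3: u0 ∈ [-1/21, 1/21)
j=5 picked index 5: u0 ∈ [1/42, 1/14)
j=6 picked index 6: u0 ∈ [-1/14, 1/7)
intersection: [1/42, 1/21)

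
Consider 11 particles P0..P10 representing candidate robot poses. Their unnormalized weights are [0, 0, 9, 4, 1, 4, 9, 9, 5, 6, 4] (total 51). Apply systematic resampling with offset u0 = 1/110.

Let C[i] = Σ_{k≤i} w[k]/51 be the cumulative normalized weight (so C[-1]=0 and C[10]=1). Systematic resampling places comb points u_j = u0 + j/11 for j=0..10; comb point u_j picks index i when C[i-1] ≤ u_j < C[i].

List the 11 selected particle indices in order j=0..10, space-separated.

2 2 3 5 6 6 7 7 8 9 9

C = [0, 0, 3/17, 13/51, 14/51, 6/17, 9/17, 12/17, 41/51, 47/51, 1]
j=0: u_0=1/110 ∈ [0, 3/17) → index 2
j=1: u_1=1/10 ∈ [0, 3/17) → index 2
j=2: u_2=21/110 ∈ [3/17, 13/51) → index 3
j=3: u_3=31/110 ∈ [14/51, 6/17) → index 5
j=4: u_4=41/110 ∈ [6/17, 9/17) → index 6
j=5: u_5=51/110 ∈ [6/17, 9/17) → index 6
j=6: u_6=61/110 ∈ [9/17, 12/17) → index 7
j=7: u_7=71/110 ∈ [9/17, 12/17) → index 7
j=8: u_8=81/110 ∈ [12/17, 41/51) → index 8
j=9: u_9=91/110 ∈ [41/51, 47/51) → index 9
j=10: u_10=101/110 ∈ [41/51, 47/51) → index 9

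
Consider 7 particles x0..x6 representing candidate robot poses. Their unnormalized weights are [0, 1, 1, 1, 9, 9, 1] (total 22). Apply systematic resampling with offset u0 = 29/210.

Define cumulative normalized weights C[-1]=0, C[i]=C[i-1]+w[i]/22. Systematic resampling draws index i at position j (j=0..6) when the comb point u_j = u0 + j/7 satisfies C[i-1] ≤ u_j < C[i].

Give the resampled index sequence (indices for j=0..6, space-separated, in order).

C = [0, 1/22, 1/11, 3/22, 6/11, 21/22, 1]
j=0: u_0=29/210 ∈ [3/22, 6/11) → index 4
j=1: u_1=59/210 ∈ [3/22, 6/11) → index 4
j=2: u_2=89/210 ∈ [3/22, 6/11) → index 4
j=3: u_3=17/30 ∈ [6/11, 21/22) → index 5
j=4: u_4=149/210 ∈ [6/11, 21/22) → index 5
j=5: u_5=179/210 ∈ [6/11, 21/22) → index 5
j=6: u_6=209/210 ∈ [21/22, 1) → index 6

4 4 4 5 5 5 6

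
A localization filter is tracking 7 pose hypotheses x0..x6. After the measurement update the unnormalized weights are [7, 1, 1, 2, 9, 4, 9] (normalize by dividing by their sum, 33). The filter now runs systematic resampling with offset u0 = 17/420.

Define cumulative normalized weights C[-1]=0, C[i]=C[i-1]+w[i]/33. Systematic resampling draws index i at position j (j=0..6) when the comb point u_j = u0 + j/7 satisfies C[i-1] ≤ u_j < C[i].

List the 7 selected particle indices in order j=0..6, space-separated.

C = [7/33, 8/33, 3/11, 1/3, 20/33, 8/11, 1]
j=0: u_0=17/420 ∈ [0, 7/33) → index 0
j=1: u_1=11/60 ∈ [0, 7/33) → index 0
j=2: u_2=137/420 ∈ [3/11, 1/3) → index 3
j=3: u_3=197/420 ∈ [1/3, 20/33) → index 4
j=4: u_4=257/420 ∈ [20/33, 8/11) → index 5
j=5: u_5=317/420 ∈ [8/11, 1) → index 6
j=6: u_6=377/420 ∈ [8/11, 1) → index 6

0 0 3 4 5 6 6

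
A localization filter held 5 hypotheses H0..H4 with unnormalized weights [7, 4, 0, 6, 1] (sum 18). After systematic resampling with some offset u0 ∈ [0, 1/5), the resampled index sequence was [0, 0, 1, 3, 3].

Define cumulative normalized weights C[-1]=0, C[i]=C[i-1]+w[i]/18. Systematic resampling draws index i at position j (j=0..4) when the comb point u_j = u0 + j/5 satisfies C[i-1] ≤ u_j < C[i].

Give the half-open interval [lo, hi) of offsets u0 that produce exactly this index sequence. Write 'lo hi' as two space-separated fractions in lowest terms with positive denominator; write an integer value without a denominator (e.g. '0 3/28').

C = [7/18, 11/18, 11/18, 17/18, 1]
j=0 picked index 0: u0 ∈ [0, 7/18)
j=1 picked index 0: u0 ∈ [-1/5, 17/90)
j=2 picked index 1: u0 ∈ [-1/90, 19/90)
j=3 picked index 3: u0 ∈ [1/90, 31/90)
j=4 picked index 3: u0 ∈ [-17/90, 13/90)
intersection: [1/90, 13/90)

1/90 13/90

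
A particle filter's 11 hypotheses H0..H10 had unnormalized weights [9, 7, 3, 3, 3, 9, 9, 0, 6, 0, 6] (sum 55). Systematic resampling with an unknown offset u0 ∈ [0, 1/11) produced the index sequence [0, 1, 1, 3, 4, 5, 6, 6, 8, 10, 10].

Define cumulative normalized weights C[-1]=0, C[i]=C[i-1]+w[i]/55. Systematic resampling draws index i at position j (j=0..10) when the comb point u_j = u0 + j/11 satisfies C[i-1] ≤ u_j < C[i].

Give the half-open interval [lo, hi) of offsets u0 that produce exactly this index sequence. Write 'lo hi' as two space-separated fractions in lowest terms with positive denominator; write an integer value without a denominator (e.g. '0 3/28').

C = [9/55, 16/55, 19/55, 2/5, 5/11, 34/55, 43/55, 43/55, 49/55, 49/55, 1]
j=0 picked index 0: u0 ∈ [0, 9/55)
j=1 picked index 1: u0 ∈ [4/55, 1/5)
j=2 picked index 1: u0 ∈ [-1/55, 6/55)
j=3 picked index 3: u0 ∈ [4/55, 7/55)
j=4 picked index 4: u0 ∈ [2/55, 1/11)
j=5 picked index 5: u0 ∈ [0, 9/55)
j=6 picked index 6: u0 ∈ [4/55, 13/55)
j=7 picked index 6: u0 ∈ [-1/55, 8/55)
j=8 picked index 8: u0 ∈ [3/55, 9/55)
j=9 picked index 10: u0 ∈ [4/55, 2/11)
j=10 picked index 10: u0 ∈ [-1/55, 1/11)
intersection: [4/55, 1/11)

4/55 1/11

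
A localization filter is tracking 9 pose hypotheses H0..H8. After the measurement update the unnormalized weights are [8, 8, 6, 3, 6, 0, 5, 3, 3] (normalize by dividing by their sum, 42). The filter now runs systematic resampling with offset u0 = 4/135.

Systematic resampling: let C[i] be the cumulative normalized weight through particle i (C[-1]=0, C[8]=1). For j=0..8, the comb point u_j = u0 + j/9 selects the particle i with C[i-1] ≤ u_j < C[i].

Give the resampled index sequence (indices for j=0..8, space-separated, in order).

0 0 1 1 2 3 4 6 7

C = [4/21, 8/21, 11/21, 25/42, 31/42, 31/42, 6/7, 13/14, 1]
j=0: u_0=4/135 ∈ [0, 4/21) → index 0
j=1: u_1=19/135 ∈ [0, 4/21) → index 0
j=2: u_2=34/135 ∈ [4/21, 8/21) → index 1
j=3: u_3=49/135 ∈ [4/21, 8/21) → index 1
j=4: u_4=64/135 ∈ [8/21, 11/21) → index 2
j=5: u_5=79/135 ∈ [11/21, 25/42) → index 3
j=6: u_6=94/135 ∈ [25/42, 31/42) → index 4
j=7: u_7=109/135 ∈ [31/42, 6/7) → index 6
j=8: u_8=124/135 ∈ [6/7, 13/14) → index 7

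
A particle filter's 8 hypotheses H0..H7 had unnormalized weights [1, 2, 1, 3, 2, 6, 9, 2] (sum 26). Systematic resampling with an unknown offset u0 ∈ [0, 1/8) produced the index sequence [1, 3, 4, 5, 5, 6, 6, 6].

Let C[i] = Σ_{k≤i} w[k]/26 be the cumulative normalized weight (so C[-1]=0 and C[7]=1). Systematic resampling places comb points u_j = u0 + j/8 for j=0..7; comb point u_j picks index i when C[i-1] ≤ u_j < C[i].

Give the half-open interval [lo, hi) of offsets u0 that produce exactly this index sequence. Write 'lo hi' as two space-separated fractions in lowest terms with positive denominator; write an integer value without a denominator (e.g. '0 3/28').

1/26 5/104

C = [1/26, 3/26, 2/13, 7/26, 9/26, 15/26, 12/13, 1]
j=0 picked index 1: u0 ∈ [1/26, 3/26)
j=1 picked index 3: u0 ∈ [3/104, 15/104)
j=2 picked index 4: u0 ∈ [1/52, 5/52)
j=3 picked index 5: u0 ∈ [-3/104, 21/104)
j=4 picked index 5: u0 ∈ [-2/13, 1/13)
j=5 picked index 6: u0 ∈ [-5/104, 31/104)
j=6 picked index 6: u0 ∈ [-9/52, 9/52)
j=7 picked index 6: u0 ∈ [-31/104, 5/104)
intersection: [1/26, 5/104)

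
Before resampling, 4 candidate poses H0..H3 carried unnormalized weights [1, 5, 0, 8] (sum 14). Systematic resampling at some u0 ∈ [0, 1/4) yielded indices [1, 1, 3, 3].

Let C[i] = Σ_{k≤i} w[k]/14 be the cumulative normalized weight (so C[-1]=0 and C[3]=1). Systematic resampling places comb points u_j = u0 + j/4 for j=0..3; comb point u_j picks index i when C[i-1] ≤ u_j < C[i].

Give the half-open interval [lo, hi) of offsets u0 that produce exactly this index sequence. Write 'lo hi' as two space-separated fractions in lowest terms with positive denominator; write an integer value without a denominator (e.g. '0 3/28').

1/14 5/28

C = [1/14, 3/7, 3/7, 1]
j=0 picked index 1: u0 ∈ [1/14, 3/7)
j=1 picked index 1: u0 ∈ [-5/28, 5/28)
j=2 picked index 3: u0 ∈ [-1/14, 1/2)
j=3 picked index 3: u0 ∈ [-9/28, 1/4)
intersection: [1/14, 5/28)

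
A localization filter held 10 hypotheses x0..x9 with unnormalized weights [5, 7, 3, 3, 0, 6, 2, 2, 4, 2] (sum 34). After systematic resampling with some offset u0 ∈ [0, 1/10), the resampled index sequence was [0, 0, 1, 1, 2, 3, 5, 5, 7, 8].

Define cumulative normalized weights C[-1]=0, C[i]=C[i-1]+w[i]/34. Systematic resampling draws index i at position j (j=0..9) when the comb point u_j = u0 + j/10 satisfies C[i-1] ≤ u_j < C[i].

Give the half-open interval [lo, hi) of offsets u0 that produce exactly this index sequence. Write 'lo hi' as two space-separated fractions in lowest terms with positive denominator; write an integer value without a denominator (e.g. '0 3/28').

0 1/170

C = [5/34, 6/17, 15/34, 9/17, 9/17, 12/17, 13/17, 14/17, 16/17, 1]
j=0 picked index 0: u0 ∈ [0, 5/34)
j=1 picked index 0: u0 ∈ [-1/10, 4/85)
j=2 picked index 1: u0 ∈ [-9/170, 13/85)
j=3 picked index 1: u0 ∈ [-13/85, 9/170)
j=4 picked index 2: u0 ∈ [-4/85, 7/170)
j=5 picked index 3: u0 ∈ [-1/17, 1/34)
j=6 picked index 5: u0 ∈ [-6/85, 9/85)
j=7 picked index 5: u0 ∈ [-29/170, 1/170)
j=8 picked index 7: u0 ∈ [-3/85, 2/85)
j=9 picked index 8: u0 ∈ [-13/170, 7/170)
intersection: [0, 1/170)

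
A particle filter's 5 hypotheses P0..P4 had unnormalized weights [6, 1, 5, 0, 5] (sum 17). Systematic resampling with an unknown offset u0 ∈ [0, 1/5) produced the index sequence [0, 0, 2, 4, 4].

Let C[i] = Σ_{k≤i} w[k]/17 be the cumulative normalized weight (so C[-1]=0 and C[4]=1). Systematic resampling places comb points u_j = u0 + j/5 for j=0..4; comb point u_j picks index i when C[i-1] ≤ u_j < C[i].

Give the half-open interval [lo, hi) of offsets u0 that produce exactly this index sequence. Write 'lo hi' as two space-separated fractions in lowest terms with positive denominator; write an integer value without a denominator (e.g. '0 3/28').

C = [6/17, 7/17, 12/17, 12/17, 1]
j=0 picked index 0: u0 ∈ [0, 6/17)
j=1 picked index 0: u0 ∈ [-1/5, 13/85)
j=2 picked index 2: u0 ∈ [1/85, 26/85)
j=3 picked index 4: u0 ∈ [9/85, 2/5)
j=4 picked index 4: u0 ∈ [-8/85, 1/5)
intersection: [9/85, 13/85)

9/85 13/85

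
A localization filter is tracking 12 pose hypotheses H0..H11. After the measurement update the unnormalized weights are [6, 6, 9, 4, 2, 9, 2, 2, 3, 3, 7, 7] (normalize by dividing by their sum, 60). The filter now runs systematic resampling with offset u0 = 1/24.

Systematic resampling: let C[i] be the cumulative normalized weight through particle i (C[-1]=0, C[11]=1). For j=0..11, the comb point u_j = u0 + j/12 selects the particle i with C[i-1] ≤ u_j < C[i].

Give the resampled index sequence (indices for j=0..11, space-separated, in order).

0 1 2 2 3 5 5 6 8 10 10 11

C = [1/10, 1/5, 7/20, 5/12, 9/20, 3/5, 19/30, 2/3, 43/60, 23/30, 53/60, 1]
j=0: u_0=1/24 ∈ [0, 1/10) → index 0
j=1: u_1=1/8 ∈ [1/10, 1/5) → index 1
j=2: u_2=5/24 ∈ [1/5, 7/20) → index 2
j=3: u_3=7/24 ∈ [1/5, 7/20) → index 2
j=4: u_4=3/8 ∈ [7/20, 5/12) → index 3
j=5: u_5=11/24 ∈ [9/20, 3/5) → index 5
j=6: u_6=13/24 ∈ [9/20, 3/5) → index 5
j=7: u_7=5/8 ∈ [3/5, 19/30) → index 6
j=8: u_8=17/24 ∈ [2/3, 43/60) → index 8
j=9: u_9=19/24 ∈ [23/30, 53/60) → index 10
j=10: u_10=7/8 ∈ [23/30, 53/60) → index 10
j=11: u_11=23/24 ∈ [53/60, 1) → index 11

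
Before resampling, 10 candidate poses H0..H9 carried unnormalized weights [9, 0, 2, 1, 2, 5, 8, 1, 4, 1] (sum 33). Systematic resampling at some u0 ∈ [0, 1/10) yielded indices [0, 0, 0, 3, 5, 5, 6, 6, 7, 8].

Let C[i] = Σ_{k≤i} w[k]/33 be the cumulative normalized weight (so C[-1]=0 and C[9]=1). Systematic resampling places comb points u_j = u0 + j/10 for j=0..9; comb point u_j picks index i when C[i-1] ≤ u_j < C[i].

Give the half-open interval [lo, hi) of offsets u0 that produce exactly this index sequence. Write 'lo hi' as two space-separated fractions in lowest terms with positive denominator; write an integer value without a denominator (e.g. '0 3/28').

1/30 8/165

C = [3/11, 3/11, 1/3, 4/11, 14/33, 19/33, 9/11, 28/33, 32/33, 1]
j=0 picked index 0: u0 ∈ [0, 3/11)
j=1 picked index 0: u0 ∈ [-1/10, 19/110)
j=2 picked index 0: u0 ∈ [-1/5, 4/55)
j=3 picked index 3: u0 ∈ [1/30, 7/110)
j=4 picked index 5: u0 ∈ [4/165, 29/165)
j=5 picked index 5: u0 ∈ [-5/66, 5/66)
j=6 picked index 6: u0 ∈ [-4/165, 12/55)
j=7 picked index 6: u0 ∈ [-41/330, 13/110)
j=8 picked index 7: u0 ∈ [1/55, 8/165)
j=9 picked index 8: u0 ∈ [-17/330, 23/330)
intersection: [1/30, 8/165)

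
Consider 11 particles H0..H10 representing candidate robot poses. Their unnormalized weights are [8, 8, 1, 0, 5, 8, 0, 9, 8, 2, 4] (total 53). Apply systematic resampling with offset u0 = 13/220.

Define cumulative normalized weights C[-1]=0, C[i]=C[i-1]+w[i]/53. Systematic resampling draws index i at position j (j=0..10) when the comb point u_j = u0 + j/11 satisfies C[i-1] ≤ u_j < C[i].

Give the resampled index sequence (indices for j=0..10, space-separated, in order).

C = [8/53, 16/53, 17/53, 17/53, 22/53, 30/53, 30/53, 39/53, 47/53, 49/53, 1]
j=0: u_0=13/220 ∈ [0, 8/53) → index 0
j=1: u_1=3/20 ∈ [0, 8/53) → index 0
j=2: u_2=53/220 ∈ [8/53, 16/53) → index 1
j=3: u_3=73/220 ∈ [17/53, 22/53) → index 4
j=4: u_4=93/220 ∈ [22/53, 30/53) → index 5
j=5: u_5=113/220 ∈ [22/53, 30/53) → index 5
j=6: u_6=133/220 ∈ [30/53, 39/53) → index 7
j=7: u_7=153/220 ∈ [30/53, 39/53) → index 7
j=8: u_8=173/220 ∈ [39/53, 47/53) → index 8
j=9: u_9=193/220 ∈ [39/53, 47/53) → index 8
j=10: u_10=213/220 ∈ [49/53, 1) → index 10

0 0 1 4 5 5 7 7 8 8 10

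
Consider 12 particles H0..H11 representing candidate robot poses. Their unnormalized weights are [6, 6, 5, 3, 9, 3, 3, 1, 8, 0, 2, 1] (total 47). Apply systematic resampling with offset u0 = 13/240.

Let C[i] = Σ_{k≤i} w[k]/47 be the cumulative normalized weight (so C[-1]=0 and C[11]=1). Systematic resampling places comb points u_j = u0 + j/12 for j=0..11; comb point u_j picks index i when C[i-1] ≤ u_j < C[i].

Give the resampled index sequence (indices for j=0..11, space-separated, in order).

0 1 1 2 3 4 4 5 6 8 8 10

C = [6/47, 12/47, 17/47, 20/47, 29/47, 32/47, 35/47, 36/47, 44/47, 44/47, 46/47, 1]
j=0: u_0=13/240 ∈ [0, 6/47) → index 0
j=1: u_1=11/80 ∈ [6/47, 12/47) → index 1
j=2: u_2=53/240 ∈ [6/47, 12/47) → index 1
j=3: u_3=73/240 ∈ [12/47, 17/47) → index 2
j=4: u_4=31/80 ∈ [17/47, 20/47) → index 3
j=5: u_5=113/240 ∈ [20/47, 29/47) → index 4
j=6: u_6=133/240 ∈ [20/47, 29/47) → index 4
j=7: u_7=51/80 ∈ [29/47, 32/47) → index 5
j=8: u_8=173/240 ∈ [32/47, 35/47) → index 6
j=9: u_9=193/240 ∈ [36/47, 44/47) → index 8
j=10: u_10=71/80 ∈ [36/47, 44/47) → index 8
j=11: u_11=233/240 ∈ [44/47, 46/47) → index 10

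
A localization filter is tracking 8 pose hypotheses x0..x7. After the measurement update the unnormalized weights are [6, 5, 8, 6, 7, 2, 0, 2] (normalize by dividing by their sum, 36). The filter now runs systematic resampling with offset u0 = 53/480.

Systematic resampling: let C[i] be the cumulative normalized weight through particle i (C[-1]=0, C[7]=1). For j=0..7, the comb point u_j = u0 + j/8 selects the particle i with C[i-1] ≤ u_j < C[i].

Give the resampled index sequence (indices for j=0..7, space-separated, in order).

C = [1/6, 11/36, 19/36, 25/36, 8/9, 17/18, 17/18, 1]
j=0: u_0=53/480 ∈ [0, 1/6) → index 0
j=1: u_1=113/480 ∈ [1/6, 11/36) → index 1
j=2: u_2=173/480 ∈ [11/36, 19/36) → index 2
j=3: u_3=233/480 ∈ [11/36, 19/36) → index 2
j=4: u_4=293/480 ∈ [19/36, 25/36) → index 3
j=5: u_5=353/480 ∈ [25/36, 8/9) → index 4
j=6: u_6=413/480 ∈ [25/36, 8/9) → index 4
j=7: u_7=473/480 ∈ [17/18, 1) → index 7

0 1 2 2 3 4 4 7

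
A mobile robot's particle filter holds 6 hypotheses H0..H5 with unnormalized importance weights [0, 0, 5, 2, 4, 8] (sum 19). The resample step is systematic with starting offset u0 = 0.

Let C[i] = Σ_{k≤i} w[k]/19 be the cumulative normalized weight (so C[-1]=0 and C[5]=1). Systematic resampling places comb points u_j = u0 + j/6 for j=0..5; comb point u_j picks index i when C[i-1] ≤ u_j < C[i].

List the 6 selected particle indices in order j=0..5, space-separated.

C = [0, 0, 5/19, 7/19, 11/19, 1]
j=0: u_0=0 ∈ [0, 5/19) → index 2
j=1: u_1=1/6 ∈ [0, 5/19) → index 2
j=2: u_2=1/3 ∈ [5/19, 7/19) → index 3
j=3: u_3=1/2 ∈ [7/19, 11/19) → index 4
j=4: u_4=2/3 ∈ [11/19, 1) → index 5
j=5: u_5=5/6 ∈ [11/19, 1) → index 5

2 2 3 4 5 5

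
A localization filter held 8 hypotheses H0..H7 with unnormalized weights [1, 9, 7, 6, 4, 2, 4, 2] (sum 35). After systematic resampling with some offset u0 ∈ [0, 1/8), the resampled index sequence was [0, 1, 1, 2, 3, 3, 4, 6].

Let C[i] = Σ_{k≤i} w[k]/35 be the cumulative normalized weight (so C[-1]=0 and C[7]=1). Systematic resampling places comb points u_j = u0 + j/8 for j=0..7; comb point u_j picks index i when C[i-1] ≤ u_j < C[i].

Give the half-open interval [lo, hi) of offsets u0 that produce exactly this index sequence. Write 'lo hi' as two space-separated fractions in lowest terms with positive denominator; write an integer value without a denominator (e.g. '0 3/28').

C = [1/35, 2/7, 17/35, 23/35, 27/35, 29/35, 33/35, 1]
j=0 picked index 0: u0 ∈ [0, 1/35)
j=1 picked index 1: u0 ∈ [-27/280, 9/56)
j=2 picked index 1: u0 ∈ [-31/140, 1/28)
j=3 picked index 2: u0 ∈ [-5/56, 31/280)
j=4 picked index 3: u0 ∈ [-1/70, 11/70)
j=5 picked index 3: u0 ∈ [-39/280, 9/280)
j=6 picked index 4: u0 ∈ [-13/140, 3/140)
j=7 picked index 6: u0 ∈ [-13/280, 19/280)
intersection: [0, 3/140)

0 3/140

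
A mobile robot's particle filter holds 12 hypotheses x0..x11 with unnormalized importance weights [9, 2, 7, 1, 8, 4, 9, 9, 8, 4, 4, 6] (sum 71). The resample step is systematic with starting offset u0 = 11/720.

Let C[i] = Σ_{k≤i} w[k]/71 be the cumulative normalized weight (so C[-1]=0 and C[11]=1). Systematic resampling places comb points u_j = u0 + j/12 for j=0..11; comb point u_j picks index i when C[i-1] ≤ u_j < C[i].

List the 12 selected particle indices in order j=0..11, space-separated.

0 0 2 3 4 5 6 7 7 8 9 11

C = [9/71, 11/71, 18/71, 19/71, 27/71, 31/71, 40/71, 49/71, 57/71, 61/71, 65/71, 1]
j=0: u_0=11/720 ∈ [0, 9/71) → index 0
j=1: u_1=71/720 ∈ [0, 9/71) → index 0
j=2: u_2=131/720 ∈ [11/71, 18/71) → index 2
j=3: u_3=191/720 ∈ [18/71, 19/71) → index 3
j=4: u_4=251/720 ∈ [19/71, 27/71) → index 4
j=5: u_5=311/720 ∈ [27/71, 31/71) → index 5
j=6: u_6=371/720 ∈ [31/71, 40/71) → index 6
j=7: u_7=431/720 ∈ [40/71, 49/71) → index 7
j=8: u_8=491/720 ∈ [40/71, 49/71) → index 7
j=9: u_9=551/720 ∈ [49/71, 57/71) → index 8
j=10: u_10=611/720 ∈ [57/71, 61/71) → index 9
j=11: u_11=671/720 ∈ [65/71, 1) → index 11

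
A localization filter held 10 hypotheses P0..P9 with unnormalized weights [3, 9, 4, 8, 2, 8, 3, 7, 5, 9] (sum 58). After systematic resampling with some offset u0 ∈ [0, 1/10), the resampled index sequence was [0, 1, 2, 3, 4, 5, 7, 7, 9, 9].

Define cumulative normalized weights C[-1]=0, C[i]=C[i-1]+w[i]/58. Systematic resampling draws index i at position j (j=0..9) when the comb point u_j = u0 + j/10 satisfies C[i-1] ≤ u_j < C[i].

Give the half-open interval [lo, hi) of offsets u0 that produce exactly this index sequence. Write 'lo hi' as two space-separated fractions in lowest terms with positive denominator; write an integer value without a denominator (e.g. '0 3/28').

13/290 7/145

C = [3/58, 6/29, 8/29, 12/29, 13/29, 17/29, 37/58, 22/29, 49/58, 1]
j=0 picked index 0: u0 ∈ [0, 3/58)
j=1 picked index 1: u0 ∈ [-7/145, 31/290)
j=2 picked index 2: u0 ∈ [1/145, 11/145)
j=3 picked index 3: u0 ∈ [-7/290, 33/290)
j=4 picked index 4: u0 ∈ [2/145, 7/145)
j=5 picked index 5: u0 ∈ [-3/58, 5/58)
j=6 picked index 7: u0 ∈ [11/290, 23/145)
j=7 picked index 7: u0 ∈ [-9/145, 17/290)
j=8 picked index 9: u0 ∈ [13/290, 1/5)
j=9 picked index 9: u0 ∈ [-8/145, 1/10)
intersection: [13/290, 7/145)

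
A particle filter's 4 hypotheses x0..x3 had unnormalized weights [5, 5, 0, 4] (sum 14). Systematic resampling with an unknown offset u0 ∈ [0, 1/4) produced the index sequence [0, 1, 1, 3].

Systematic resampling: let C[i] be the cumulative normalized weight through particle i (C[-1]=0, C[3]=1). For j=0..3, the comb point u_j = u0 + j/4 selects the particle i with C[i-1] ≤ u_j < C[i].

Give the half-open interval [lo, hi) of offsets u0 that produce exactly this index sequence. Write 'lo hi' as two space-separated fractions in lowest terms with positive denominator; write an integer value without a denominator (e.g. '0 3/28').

3/28 3/14

C = [5/14, 5/7, 5/7, 1]
j=0 picked index 0: u0 ∈ [0, 5/14)
j=1 picked index 1: u0 ∈ [3/28, 13/28)
j=2 picked index 1: u0 ∈ [-1/7, 3/14)
j=3 picked index 3: u0 ∈ [-1/28, 1/4)
intersection: [3/28, 3/14)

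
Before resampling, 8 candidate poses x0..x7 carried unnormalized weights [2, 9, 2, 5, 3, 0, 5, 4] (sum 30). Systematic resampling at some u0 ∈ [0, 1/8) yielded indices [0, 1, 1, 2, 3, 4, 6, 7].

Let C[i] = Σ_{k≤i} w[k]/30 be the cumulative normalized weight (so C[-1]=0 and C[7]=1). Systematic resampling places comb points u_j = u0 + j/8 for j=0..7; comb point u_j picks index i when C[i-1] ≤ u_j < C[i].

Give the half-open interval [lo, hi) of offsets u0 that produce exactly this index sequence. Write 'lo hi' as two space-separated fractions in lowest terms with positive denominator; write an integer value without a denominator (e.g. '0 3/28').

C = [1/15, 11/30, 13/30, 3/5, 7/10, 7/10, 13/15, 1]
j=0 picked index 0: u0 ∈ [0, 1/15)
j=1 picked index 1: u0 ∈ [-7/120, 29/120)
j=2 picked index 1: u0 ∈ [-11/60, 7/60)
j=3 picked index 2: u0 ∈ [-1/120, 7/120)
j=4 picked index 3: u0 ∈ [-1/15, 1/10)
j=5 picked index 4: u0 ∈ [-1/40, 3/40)
j=6 picked index 6: u0 ∈ [-1/20, 7/60)
j=7 picked index 7: u0 ∈ [-1/120, 1/8)
intersection: [0, 7/120)

0 7/120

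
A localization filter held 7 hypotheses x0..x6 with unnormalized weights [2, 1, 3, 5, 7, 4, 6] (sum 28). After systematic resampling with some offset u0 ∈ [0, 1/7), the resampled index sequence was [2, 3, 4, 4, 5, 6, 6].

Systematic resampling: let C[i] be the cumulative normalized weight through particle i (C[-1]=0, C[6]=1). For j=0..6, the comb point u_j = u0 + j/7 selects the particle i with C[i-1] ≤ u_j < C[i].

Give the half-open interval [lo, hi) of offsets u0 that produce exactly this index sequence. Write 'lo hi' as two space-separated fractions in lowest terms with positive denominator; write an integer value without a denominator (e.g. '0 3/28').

C = [1/14, 3/28, 3/14, 11/28, 9/14, 11/14, 1]
j=0 picked index 2: u0 ∈ [3/28, 3/14)
j=1 picked index 3: u0 ∈ [1/14, 1/4)
j=2 picked index 4: u0 ∈ [3/28, 5/14)
j=3 picked index 4: u0 ∈ [-1/28, 3/14)
j=4 picked index 5: u0 ∈ [1/14, 3/14)
j=5 picked index 6: u0 ∈ [1/14, 2/7)
j=6 picked index 6: u0 ∈ [-1/14, 1/7)
intersection: [3/28, 1/7)

3/28 1/7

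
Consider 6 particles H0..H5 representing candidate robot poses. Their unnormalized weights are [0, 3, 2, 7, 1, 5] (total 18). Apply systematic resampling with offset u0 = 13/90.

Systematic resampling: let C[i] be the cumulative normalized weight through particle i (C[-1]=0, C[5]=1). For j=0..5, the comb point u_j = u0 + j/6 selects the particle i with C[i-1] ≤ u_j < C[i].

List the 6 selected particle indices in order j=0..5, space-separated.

C = [0, 1/6, 5/18, 2/3, 13/18, 1]
j=0: u_0=13/90 ∈ [0, 1/6) → index 1
j=1: u_1=14/45 ∈ [5/18, 2/3) → index 3
j=2: u_2=43/90 ∈ [5/18, 2/3) → index 3
j=3: u_3=29/45 ∈ [5/18, 2/3) → index 3
j=4: u_4=73/90 ∈ [13/18, 1) → index 5
j=5: u_5=44/45 ∈ [13/18, 1) → index 5

1 3 3 3 5 5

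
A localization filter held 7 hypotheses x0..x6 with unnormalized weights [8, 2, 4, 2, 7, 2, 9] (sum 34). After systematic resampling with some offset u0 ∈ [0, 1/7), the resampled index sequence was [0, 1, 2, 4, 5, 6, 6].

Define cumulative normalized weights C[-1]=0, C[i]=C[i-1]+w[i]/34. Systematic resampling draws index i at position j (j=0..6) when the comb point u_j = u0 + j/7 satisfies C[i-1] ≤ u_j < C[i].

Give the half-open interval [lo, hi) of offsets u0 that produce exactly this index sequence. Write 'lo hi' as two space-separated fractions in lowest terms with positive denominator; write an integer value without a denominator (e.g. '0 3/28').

C = [4/17, 5/17, 7/17, 8/17, 23/34, 25/34, 1]
j=0 picked index 0: u0 ∈ [0, 4/17)
j=1 picked index 1: u0 ∈ [11/119, 18/119)
j=2 picked index 2: u0 ∈ [1/119, 15/119)
j=3 picked index 4: u0 ∈ [5/119, 59/238)
j=4 picked index 5: u0 ∈ [25/238, 39/238)
j=5 picked index 6: u0 ∈ [5/238, 2/7)
j=6 picked index 6: u0 ∈ [-29/238, 1/7)
intersection: [25/238, 15/119)

25/238 15/119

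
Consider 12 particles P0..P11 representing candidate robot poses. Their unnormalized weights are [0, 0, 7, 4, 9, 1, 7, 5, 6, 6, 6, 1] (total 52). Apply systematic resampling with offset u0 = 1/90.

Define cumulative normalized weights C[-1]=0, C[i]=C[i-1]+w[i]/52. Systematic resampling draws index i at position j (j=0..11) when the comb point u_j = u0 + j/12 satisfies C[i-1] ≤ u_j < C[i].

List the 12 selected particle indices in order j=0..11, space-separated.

2 2 3 4 4 6 6 7 8 9 9 10

C = [0, 0, 7/52, 11/52, 5/13, 21/52, 7/13, 33/52, 3/4, 45/52, 51/52, 1]
j=0: u_0=1/90 ∈ [0, 7/52) → index 2
j=1: u_1=17/180 ∈ [0, 7/52) → index 2
j=2: u_2=8/45 ∈ [7/52, 11/52) → index 3
j=3: u_3=47/180 ∈ [11/52, 5/13) → index 4
j=4: u_4=31/90 ∈ [11/52, 5/13) → index 4
j=5: u_5=77/180 ∈ [21/52, 7/13) → index 6
j=6: u_6=23/45 ∈ [21/52, 7/13) → index 6
j=7: u_7=107/180 ∈ [7/13, 33/52) → index 7
j=8: u_8=61/90 ∈ [33/52, 3/4) → index 8
j=9: u_9=137/180 ∈ [3/4, 45/52) → index 9
j=10: u_10=38/45 ∈ [3/4, 45/52) → index 9
j=11: u_11=167/180 ∈ [45/52, 51/52) → index 10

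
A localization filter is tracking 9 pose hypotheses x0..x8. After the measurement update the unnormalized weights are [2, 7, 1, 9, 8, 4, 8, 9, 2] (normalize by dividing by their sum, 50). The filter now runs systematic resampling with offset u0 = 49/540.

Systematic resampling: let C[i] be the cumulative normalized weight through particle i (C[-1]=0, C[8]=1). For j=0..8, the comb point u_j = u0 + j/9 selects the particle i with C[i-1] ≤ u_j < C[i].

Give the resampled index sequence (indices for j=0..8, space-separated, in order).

C = [1/25, 9/50, 1/5, 19/50, 27/50, 31/50, 39/50, 24/25, 1]
j=0: u_0=49/540 ∈ [1/25, 9/50) → index 1
j=1: u_1=109/540 ∈ [1/5, 19/50) → index 3
j=2: u_2=169/540 ∈ [1/5, 19/50) → index 3
j=3: u_3=229/540 ∈ [19/50, 27/50) → index 4
j=4: u_4=289/540 ∈ [19/50, 27/50) → index 4
j=5: u_5=349/540 ∈ [31/50, 39/50) → index 6
j=6: u_6=409/540 ∈ [31/50, 39/50) → index 6
j=7: u_7=469/540 ∈ [39/50, 24/25) → index 7
j=8: u_8=529/540 ∈ [24/25, 1) → index 8

1 3 3 4 4 6 6 7 8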